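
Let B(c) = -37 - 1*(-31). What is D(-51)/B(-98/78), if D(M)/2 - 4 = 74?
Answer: -26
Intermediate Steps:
D(M) = 156 (D(M) = 8 + 2*74 = 8 + 148 = 156)
B(c) = -6 (B(c) = -37 + 31 = -6)
D(-51)/B(-98/78) = 156/(-6) = 156*(-1/6) = -26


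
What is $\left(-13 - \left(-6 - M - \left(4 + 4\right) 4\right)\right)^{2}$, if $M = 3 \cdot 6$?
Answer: $1849$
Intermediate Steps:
$M = 18$
$\left(-13 - \left(-6 - M - \left(4 + 4\right) 4\right)\right)^{2} = \left(-13 - \left(-24 - \left(4 + 4\right) 4\right)\right)^{2} = \left(-13 + \left(\left(18 + 8 \cdot 4\right) + 6\right)\right)^{2} = \left(-13 + \left(\left(18 + 32\right) + 6\right)\right)^{2} = \left(-13 + \left(50 + 6\right)\right)^{2} = \left(-13 + 56\right)^{2} = 43^{2} = 1849$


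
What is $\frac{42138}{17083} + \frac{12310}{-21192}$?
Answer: $\frac{341348383}{181011468} \approx 1.8858$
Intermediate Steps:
$\frac{42138}{17083} + \frac{12310}{-21192} = 42138 \cdot \frac{1}{17083} + 12310 \left(- \frac{1}{21192}\right) = \frac{42138}{17083} - \frac{6155}{10596} = \frac{341348383}{181011468}$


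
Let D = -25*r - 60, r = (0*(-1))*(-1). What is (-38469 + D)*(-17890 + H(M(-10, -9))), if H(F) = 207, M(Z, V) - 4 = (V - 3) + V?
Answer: 681308307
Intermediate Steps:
M(Z, V) = 1 + 2*V (M(Z, V) = 4 + ((V - 3) + V) = 4 + ((-3 + V) + V) = 4 + (-3 + 2*V) = 1 + 2*V)
r = 0 (r = 0*(-1) = 0)
D = -60 (D = -25*0 - 60 = 0 - 60 = -60)
(-38469 + D)*(-17890 + H(M(-10, -9))) = (-38469 - 60)*(-17890 + 207) = -38529*(-17683) = 681308307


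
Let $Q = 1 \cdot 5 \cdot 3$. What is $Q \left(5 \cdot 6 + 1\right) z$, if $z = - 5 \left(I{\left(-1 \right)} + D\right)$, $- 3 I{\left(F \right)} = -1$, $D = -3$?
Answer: $6200$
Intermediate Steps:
$I{\left(F \right)} = \frac{1}{3}$ ($I{\left(F \right)} = \left(- \frac{1}{3}\right) \left(-1\right) = \frac{1}{3}$)
$z = \frac{40}{3}$ ($z = - 5 \left(\frac{1}{3} - 3\right) = \left(-5\right) \left(- \frac{8}{3}\right) = \frac{40}{3} \approx 13.333$)
$Q = 15$ ($Q = 5 \cdot 3 = 15$)
$Q \left(5 \cdot 6 + 1\right) z = 15 \left(5 \cdot 6 + 1\right) \frac{40}{3} = 15 \left(30 + 1\right) \frac{40}{3} = 15 \cdot 31 \cdot \frac{40}{3} = 465 \cdot \frac{40}{3} = 6200$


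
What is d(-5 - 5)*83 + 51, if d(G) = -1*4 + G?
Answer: -1111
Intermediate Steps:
d(G) = -4 + G
d(-5 - 5)*83 + 51 = (-4 + (-5 - 5))*83 + 51 = (-4 - 10)*83 + 51 = -14*83 + 51 = -1162 + 51 = -1111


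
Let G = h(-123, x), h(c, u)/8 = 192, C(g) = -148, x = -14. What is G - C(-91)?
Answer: 1684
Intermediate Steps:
h(c, u) = 1536 (h(c, u) = 8*192 = 1536)
G = 1536
G - C(-91) = 1536 - 1*(-148) = 1536 + 148 = 1684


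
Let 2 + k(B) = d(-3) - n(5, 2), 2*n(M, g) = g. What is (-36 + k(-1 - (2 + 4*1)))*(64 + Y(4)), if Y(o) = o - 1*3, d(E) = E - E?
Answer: -2535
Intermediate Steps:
n(M, g) = g/2
d(E) = 0
Y(o) = -3 + o (Y(o) = o - 3 = -3 + o)
k(B) = -3 (k(B) = -2 + (0 - 2/2) = -2 + (0 - 1*1) = -2 + (0 - 1) = -2 - 1 = -3)
(-36 + k(-1 - (2 + 4*1)))*(64 + Y(4)) = (-36 - 3)*(64 + (-3 + 4)) = -39*(64 + 1) = -39*65 = -2535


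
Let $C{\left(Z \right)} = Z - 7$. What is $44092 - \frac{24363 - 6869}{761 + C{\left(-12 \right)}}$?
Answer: $\frac{16349385}{371} \approx 44068.0$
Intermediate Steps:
$C{\left(Z \right)} = -7 + Z$ ($C{\left(Z \right)} = Z - 7 = -7 + Z$)
$44092 - \frac{24363 - 6869}{761 + C{\left(-12 \right)}} = 44092 - \frac{24363 - 6869}{761 - 19} = 44092 - \frac{17494}{761 - 19} = 44092 - \frac{17494}{742} = 44092 - 17494 \cdot \frac{1}{742} = 44092 - \frac{8747}{371} = \frac{16349385}{371}$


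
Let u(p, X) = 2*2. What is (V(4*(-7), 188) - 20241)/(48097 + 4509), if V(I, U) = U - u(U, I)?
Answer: -20057/52606 ≈ -0.38127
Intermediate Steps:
u(p, X) = 4
V(I, U) = -4 + U (V(I, U) = U - 1*4 = U - 4 = -4 + U)
(V(4*(-7), 188) - 20241)/(48097 + 4509) = ((-4 + 188) - 20241)/(48097 + 4509) = (184 - 20241)/52606 = -20057*1/52606 = -20057/52606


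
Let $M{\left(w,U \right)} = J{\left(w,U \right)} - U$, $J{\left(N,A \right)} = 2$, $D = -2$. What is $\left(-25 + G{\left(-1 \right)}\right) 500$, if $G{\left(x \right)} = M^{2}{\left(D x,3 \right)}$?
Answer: $-12000$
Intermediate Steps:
$M{\left(w,U \right)} = 2 - U$
$G{\left(x \right)} = 1$ ($G{\left(x \right)} = \left(2 - 3\right)^{2} = \left(-1\right)^{2} = 1$)
$\left(-25 + G{\left(-1 \right)}\right) 500 = \left(-25 + 1\right) 500 = \left(-24\right) 500 = -12000$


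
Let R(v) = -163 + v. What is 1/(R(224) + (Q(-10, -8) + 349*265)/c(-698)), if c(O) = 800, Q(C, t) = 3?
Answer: 100/17661 ≈ 0.0056622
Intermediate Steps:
1/(R(224) + (Q(-10, -8) + 349*265)/c(-698)) = 1/((-163 + 224) + (3 + 349*265)/800) = 1/(61 + (3 + 92485)*(1/800)) = 1/(61 + 92488*(1/800)) = 1/(61 + 11561/100) = 1/(17661/100) = 100/17661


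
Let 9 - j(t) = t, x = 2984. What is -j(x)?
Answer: 2975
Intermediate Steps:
j(t) = 9 - t
-j(x) = -(9 - 1*2984) = -(9 - 2984) = -1*(-2975) = 2975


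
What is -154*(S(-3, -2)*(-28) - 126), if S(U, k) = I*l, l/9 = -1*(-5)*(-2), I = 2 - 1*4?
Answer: 795564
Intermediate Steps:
I = -2 (I = 2 - 4 = -2)
l = -90 (l = 9*(-1*(-5)*(-2)) = 9*(5*(-2)) = 9*(-10) = -90)
S(U, k) = 180 (S(U, k) = -2*(-90) = 180)
-154*(S(-3, -2)*(-28) - 126) = -154*(180*(-28) - 126) = -154*(-5040 - 126) = -154*(-5166) = 795564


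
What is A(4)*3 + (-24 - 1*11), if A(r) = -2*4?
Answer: -59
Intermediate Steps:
A(r) = -8
A(4)*3 + (-24 - 1*11) = -8*3 + (-24 - 1*11) = -24 + (-24 - 11) = -24 - 35 = -59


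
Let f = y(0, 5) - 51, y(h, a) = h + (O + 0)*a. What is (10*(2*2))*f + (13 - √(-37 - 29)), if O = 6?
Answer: -827 - I*√66 ≈ -827.0 - 8.124*I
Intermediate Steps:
y(h, a) = h + 6*a (y(h, a) = h + (6 + 0)*a = h + 6*a)
f = -21 (f = (0 + 6*5) - 51 = (0 + 30) - 51 = 30 - 51 = -21)
(10*(2*2))*f + (13 - √(-37 - 29)) = (10*(2*2))*(-21) + (13 - √(-37 - 29)) = (10*4)*(-21) + (13 - √(-66)) = 40*(-21) + (13 - I*√66) = -840 + (13 - I*√66) = -827 - I*√66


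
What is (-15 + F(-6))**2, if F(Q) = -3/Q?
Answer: 841/4 ≈ 210.25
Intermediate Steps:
(-15 + F(-6))**2 = (-15 - 3/(-6))**2 = (-15 - 3*(-1/6))**2 = (-15 + 1/2)**2 = (-29/2)**2 = 841/4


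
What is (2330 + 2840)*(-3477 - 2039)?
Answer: -28517720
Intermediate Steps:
(2330 + 2840)*(-3477 - 2039) = 5170*(-5516) = -28517720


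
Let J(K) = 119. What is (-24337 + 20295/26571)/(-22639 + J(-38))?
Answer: 53886511/49864910 ≈ 1.0807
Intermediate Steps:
(-24337 + 20295/26571)/(-22639 + J(-38)) = (-24337 + 20295/26571)/(-22639 + 119) = (-24337 + 20295*(1/26571))/(-22520) = (-24337 + 6765/8857)*(-1/22520) = -215546044/8857*(-1/22520) = 53886511/49864910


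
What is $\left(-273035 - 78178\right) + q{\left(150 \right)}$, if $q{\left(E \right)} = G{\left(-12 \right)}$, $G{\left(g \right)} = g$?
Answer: $-351225$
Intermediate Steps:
$q{\left(E \right)} = -12$
$\left(-273035 - 78178\right) + q{\left(150 \right)} = \left(-273035 - 78178\right) - 12 = -351213 - 12 = -351225$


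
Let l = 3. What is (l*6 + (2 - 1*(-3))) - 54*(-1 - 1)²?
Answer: -193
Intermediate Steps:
(l*6 + (2 - 1*(-3))) - 54*(-1 - 1)² = (3*6 + (2 - 1*(-3))) - 54*(-1 - 1)² = (18 + (2 + 3)) - 54*(-2)² = (18 + 5) - 54*4 = 23 - 216 = -193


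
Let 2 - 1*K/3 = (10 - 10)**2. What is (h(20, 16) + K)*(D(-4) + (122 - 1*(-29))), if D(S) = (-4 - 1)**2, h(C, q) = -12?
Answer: -1056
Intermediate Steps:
D(S) = 25 (D(S) = (-5)**2 = 25)
K = 6 (K = 6 - 3*(10 - 10)**2 = 6 - 3*0**2 = 6 - 3*0 = 6 + 0 = 6)
(h(20, 16) + K)*(D(-4) + (122 - 1*(-29))) = (-12 + 6)*(25 + (122 - 1*(-29))) = -6*(25 + (122 + 29)) = -6*(25 + 151) = -6*176 = -1056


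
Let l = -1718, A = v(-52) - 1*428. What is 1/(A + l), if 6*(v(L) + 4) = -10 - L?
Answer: -1/2143 ≈ -0.00046664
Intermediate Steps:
v(L) = -17/3 - L/6 (v(L) = -4 + (-10 - L)/6 = -4 + (-5/3 - L/6) = -17/3 - L/6)
A = -425 (A = (-17/3 - ⅙*(-52)) - 1*428 = (-17/3 + 26/3) - 428 = 3 - 428 = -425)
1/(A + l) = 1/(-425 - 1718) = 1/(-2143) = -1/2143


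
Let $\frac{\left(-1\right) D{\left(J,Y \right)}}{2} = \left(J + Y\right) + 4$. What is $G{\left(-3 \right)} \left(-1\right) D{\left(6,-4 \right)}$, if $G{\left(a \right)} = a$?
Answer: $-36$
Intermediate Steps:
$D{\left(J,Y \right)} = -8 - 2 J - 2 Y$ ($D{\left(J,Y \right)} = - 2 \left(\left(J + Y\right) + 4\right) = - 2 \left(4 + J + Y\right) = -8 - 2 J - 2 Y$)
$G{\left(-3 \right)} \left(-1\right) D{\left(6,-4 \right)} = \left(-3\right) \left(-1\right) \left(-8 - 12 - -8\right) = 3 \left(-8 - 12 + 8\right) = 3 \left(-12\right) = -36$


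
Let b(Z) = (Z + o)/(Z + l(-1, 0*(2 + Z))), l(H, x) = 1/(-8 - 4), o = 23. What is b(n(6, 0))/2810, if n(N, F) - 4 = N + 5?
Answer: 228/251495 ≈ 0.00090658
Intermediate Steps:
n(N, F) = 9 + N (n(N, F) = 4 + (N + 5) = 4 + (5 + N) = 9 + N)
l(H, x) = -1/12 (l(H, x) = 1/(-12) = -1/12)
b(Z) = (23 + Z)/(-1/12 + Z) (b(Z) = (Z + 23)/(Z - 1/12) = (23 + Z)/(-1/12 + Z))
b(n(6, 0))/2810 = (12*(23 + (9 + 6))/(-1 + 12*(9 + 6)))/2810 = (12*(23 + 15)/(-1 + 12*15))*(1/2810) = (12*38/(-1 + 180))*(1/2810) = (12*38/179)*(1/2810) = (12*(1/179)*38)*(1/2810) = (456/179)*(1/2810) = 228/251495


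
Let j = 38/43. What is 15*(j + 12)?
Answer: 8310/43 ≈ 193.26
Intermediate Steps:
j = 38/43 (j = 38*(1/43) = 38/43 ≈ 0.88372)
15*(j + 12) = 15*(38/43 + 12) = 15*(554/43) = 8310/43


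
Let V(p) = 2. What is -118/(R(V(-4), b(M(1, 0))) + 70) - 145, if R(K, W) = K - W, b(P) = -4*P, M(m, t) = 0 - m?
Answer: -4989/34 ≈ -146.74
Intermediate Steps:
M(m, t) = -m
-118/(R(V(-4), b(M(1, 0))) + 70) - 145 = -118/((2 - (-4)*(-1*1)) + 70) - 145 = -118/((2 - (-4)*(-1)) + 70) - 145 = -118/((2 - 1*4) + 70) - 145 = -118/((2 - 4) + 70) - 145 = -118/(-2 + 70) - 145 = -118/68 - 145 = -118*1/68 - 145 = -59/34 - 145 = -4989/34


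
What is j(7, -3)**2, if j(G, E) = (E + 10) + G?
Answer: 196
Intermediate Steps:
j(G, E) = 10 + E + G (j(G, E) = (10 + E) + G = 10 + E + G)
j(7, -3)**2 = (10 - 3 + 7)**2 = 14**2 = 196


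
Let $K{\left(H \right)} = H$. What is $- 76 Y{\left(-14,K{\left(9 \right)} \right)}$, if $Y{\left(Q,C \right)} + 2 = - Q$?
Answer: $-912$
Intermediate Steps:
$Y{\left(Q,C \right)} = -2 - Q$
$- 76 Y{\left(-14,K{\left(9 \right)} \right)} = - 76 \left(-2 - -14\right) = - 76 \left(-2 + 14\right) = \left(-76\right) 12 = -912$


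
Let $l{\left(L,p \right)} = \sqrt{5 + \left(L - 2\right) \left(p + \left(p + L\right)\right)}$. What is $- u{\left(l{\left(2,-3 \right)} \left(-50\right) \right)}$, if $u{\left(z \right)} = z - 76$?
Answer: $76 + 50 \sqrt{5} \approx 187.8$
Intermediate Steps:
$l{\left(L,p \right)} = \sqrt{5 + \left(-2 + L\right) \left(L + 2 p\right)}$ ($l{\left(L,p \right)} = \sqrt{5 + \left(-2 + L\right) \left(p + \left(L + p\right)\right)} = \sqrt{5 + \left(-2 + L\right) \left(L + 2 p\right)}$)
$u{\left(z \right)} = -76 + z$
$- u{\left(l{\left(2,-3 \right)} \left(-50\right) \right)} = - (-76 + \sqrt{5 + 2^{2} - -12 - 4 + 2 \cdot 2 \left(-3\right)} \left(-50\right)) = - (-76 + \sqrt{5 + 4 + 12 - 4 - 12} \left(-50\right)) = - (-76 + \sqrt{5} \left(-50\right)) = - (-76 - 50 \sqrt{5}) = 76 + 50 \sqrt{5}$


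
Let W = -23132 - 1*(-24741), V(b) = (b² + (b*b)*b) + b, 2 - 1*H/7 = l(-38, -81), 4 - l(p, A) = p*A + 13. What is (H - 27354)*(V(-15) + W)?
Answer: 8917436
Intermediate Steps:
l(p, A) = -9 - A*p (l(p, A) = 4 - (p*A + 13) = 4 - (A*p + 13) = 4 - (13 + A*p) = 4 + (-13 - A*p) = -9 - A*p)
H = 21623 (H = 14 - 7*(-9 - 1*(-81)*(-38)) = 14 - 7*(-9 - 3078) = 14 - 7*(-3087) = 14 + 21609 = 21623)
V(b) = b + b² + b³ (V(b) = (b² + b²*b) + b = (b² + b³) + b = b + b² + b³)
W = 1609 (W = -23132 + 24741 = 1609)
(H - 27354)*(V(-15) + W) = (21623 - 27354)*(-15*(1 - 15 + (-15)²) + 1609) = -5731*(-15*(1 - 15 + 225) + 1609) = -5731*(-15*211 + 1609) = -5731*(-3165 + 1609) = -5731*(-1556) = 8917436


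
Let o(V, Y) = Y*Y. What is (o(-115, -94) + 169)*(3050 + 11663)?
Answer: 132490565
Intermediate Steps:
o(V, Y) = Y²
(o(-115, -94) + 169)*(3050 + 11663) = ((-94)² + 169)*(3050 + 11663) = (8836 + 169)*14713 = 9005*14713 = 132490565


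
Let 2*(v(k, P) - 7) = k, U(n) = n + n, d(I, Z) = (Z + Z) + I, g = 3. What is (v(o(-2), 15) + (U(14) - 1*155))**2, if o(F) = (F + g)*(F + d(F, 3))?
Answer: 14161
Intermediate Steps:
d(I, Z) = I + 2*Z (d(I, Z) = 2*Z + I = I + 2*Z)
o(F) = (3 + F)*(6 + 2*F) (o(F) = (F + 3)*(F + (F + 2*3)) = (3 + F)*(F + (F + 6)) = (3 + F)*(F + (6 + F)) = (3 + F)*(6 + 2*F))
U(n) = 2*n
v(k, P) = 7 + k/2
(v(o(-2), 15) + (U(14) - 1*155))**2 = ((7 + (18 + 2*(-2)**2 + 12*(-2))/2) + (2*14 - 1*155))**2 = ((7 + (18 + 2*4 - 24)/2) + (28 - 155))**2 = ((7 + (18 + 8 - 24)/2) - 127)**2 = ((7 + (1/2)*2) - 127)**2 = ((7 + 1) - 127)**2 = (8 - 127)**2 = (-119)**2 = 14161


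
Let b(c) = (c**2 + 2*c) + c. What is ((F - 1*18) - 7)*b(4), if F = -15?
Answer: -1120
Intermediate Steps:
b(c) = c**2 + 3*c
((F - 1*18) - 7)*b(4) = ((-15 - 1*18) - 7)*(4*(3 + 4)) = ((-15 - 18) - 7)*(4*7) = (-33 - 7)*28 = -40*28 = -1120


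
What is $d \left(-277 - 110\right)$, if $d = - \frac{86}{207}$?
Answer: $\frac{3698}{23} \approx 160.78$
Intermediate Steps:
$d = - \frac{86}{207}$ ($d = \left(-86\right) \frac{1}{207} = - \frac{86}{207} \approx -0.41546$)
$d \left(-277 - 110\right) = - \frac{86 \left(-277 - 110\right)}{207} = \left(- \frac{86}{207}\right) \left(-387\right) = \frac{3698}{23}$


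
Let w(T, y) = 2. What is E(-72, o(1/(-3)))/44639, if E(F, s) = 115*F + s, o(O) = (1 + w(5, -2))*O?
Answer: -169/911 ≈ -0.18551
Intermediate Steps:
o(O) = 3*O (o(O) = (1 + 2)*O = 3*O)
E(F, s) = s + 115*F
E(-72, o(1/(-3)))/44639 = (3/(-3) + 115*(-72))/44639 = (3*(-⅓) - 8280)*(1/44639) = (-1 - 8280)*(1/44639) = -8281*1/44639 = -169/911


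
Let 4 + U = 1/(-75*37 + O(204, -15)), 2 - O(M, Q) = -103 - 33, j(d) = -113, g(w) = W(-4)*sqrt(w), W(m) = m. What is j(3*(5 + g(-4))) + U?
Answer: -308530/2637 ≈ -117.00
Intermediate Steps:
g(w) = -4*sqrt(w)
O(M, Q) = 138 (O(M, Q) = 2 - (-103 - 33) = 2 - 1*(-136) = 2 + 136 = 138)
U = -10549/2637 (U = -4 + 1/(-75*37 + 138) = -4 + 1/(-2775 + 138) = -4 + 1/(-2637) = -4 - 1/2637 = -10549/2637 ≈ -4.0004)
j(3*(5 + g(-4))) + U = -113 - 10549/2637 = -308530/2637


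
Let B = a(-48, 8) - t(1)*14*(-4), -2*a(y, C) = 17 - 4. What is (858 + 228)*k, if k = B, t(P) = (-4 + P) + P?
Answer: -128691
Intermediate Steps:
t(P) = -4 + 2*P
a(y, C) = -13/2 (a(y, C) = -(17 - 4)/2 = -½*13 = -13/2)
B = -237/2 (B = -13/2 - (-4 + 2*1)*14*(-4) = -13/2 - (-4 + 2)*14*(-4) = -13/2 - (-2*14)*(-4) = -13/2 - (-28)*(-4) = -13/2 - 1*112 = -13/2 - 112 = -237/2 ≈ -118.50)
k = -237/2 ≈ -118.50
(858 + 228)*k = (858 + 228)*(-237/2) = 1086*(-237/2) = -128691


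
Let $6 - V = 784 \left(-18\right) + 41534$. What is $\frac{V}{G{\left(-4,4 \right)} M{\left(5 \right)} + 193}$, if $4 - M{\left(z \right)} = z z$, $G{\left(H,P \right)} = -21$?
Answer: $- \frac{13708}{317} \approx -43.243$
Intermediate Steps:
$M{\left(z \right)} = 4 - z^{2}$ ($M{\left(z \right)} = 4 - z z = 4 - z^{2}$)
$V = -27416$ ($V = 6 - \left(784 \left(-18\right) + 41534\right) = 6 - \left(-14112 + 41534\right) = 6 - 27422 = -27416$)
$\frac{V}{G{\left(-4,4 \right)} M{\left(5 \right)} + 193} = - \frac{27416}{- 21 \left(4 - 5^{2}\right) + 193} = - \frac{27416}{- 21 \left(4 - 25\right) + 193} = - \frac{27416}{\left(-21\right) \left(-21\right) + 193} = - \frac{27416}{441 + 193} = - \frac{27416}{634} = \left(-27416\right) \frac{1}{634} = - \frac{13708}{317}$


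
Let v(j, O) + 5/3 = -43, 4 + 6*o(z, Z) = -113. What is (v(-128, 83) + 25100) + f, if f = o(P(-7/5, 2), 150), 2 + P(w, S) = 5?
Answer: 150215/6 ≈ 25036.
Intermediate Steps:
P(w, S) = 3 (P(w, S) = -2 + 5 = 3)
o(z, Z) = -39/2 (o(z, Z) = -⅔ + (⅙)*(-113) = -⅔ - 113/6 = -39/2)
v(j, O) = -134/3 (v(j, O) = -5/3 - 43 = -134/3)
f = -39/2 ≈ -19.500
(v(-128, 83) + 25100) + f = (-134/3 + 25100) - 39/2 = 75166/3 - 39/2 = 150215/6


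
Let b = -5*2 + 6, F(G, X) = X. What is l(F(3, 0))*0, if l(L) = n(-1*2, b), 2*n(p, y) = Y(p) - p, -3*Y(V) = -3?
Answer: 0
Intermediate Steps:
Y(V) = 1 (Y(V) = -⅓*(-3) = 1)
b = -4 (b = -10 + 6 = -4)
n(p, y) = ½ - p/2 (n(p, y) = (1 - p)/2 = ½ - p/2)
l(L) = 3/2 (l(L) = ½ - (-1)*2/2 = ½ - ½*(-2) = ½ + 1 = 3/2)
l(F(3, 0))*0 = (3/2)*0 = 0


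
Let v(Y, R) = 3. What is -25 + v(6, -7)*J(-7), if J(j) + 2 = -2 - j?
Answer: -16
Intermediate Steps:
J(j) = -4 - j (J(j) = -2 + (-2 - j) = -4 - j)
-25 + v(6, -7)*J(-7) = -25 + 3*(-4 - 1*(-7)) = -25 + 3*(-4 + 7) = -25 + 3*3 = -25 + 9 = -16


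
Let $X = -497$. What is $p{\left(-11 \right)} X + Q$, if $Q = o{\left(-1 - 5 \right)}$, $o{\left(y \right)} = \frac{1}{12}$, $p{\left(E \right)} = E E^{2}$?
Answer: $\frac{7938085}{12} \approx 6.6151 \cdot 10^{5}$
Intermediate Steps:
$p{\left(E \right)} = E^{3}$
$o{\left(y \right)} = \frac{1}{12}$
$Q = \frac{1}{12} \approx 0.083333$
$p{\left(-11 \right)} X + Q = \left(-11\right)^{3} \left(-497\right) + \frac{1}{12} = \left(-1331\right) \left(-497\right) + \frac{1}{12} = 661507 + \frac{1}{12} = \frac{7938085}{12}$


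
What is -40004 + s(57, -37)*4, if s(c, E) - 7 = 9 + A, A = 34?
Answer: -39804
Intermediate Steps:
s(c, E) = 50 (s(c, E) = 7 + (9 + 34) = 7 + 43 = 50)
-40004 + s(57, -37)*4 = -40004 + 50*4 = -40004 + 200 = -39804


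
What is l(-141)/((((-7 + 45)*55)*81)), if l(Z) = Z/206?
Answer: -47/11624580 ≈ -4.0432e-6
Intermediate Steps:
l(Z) = Z/206 (l(Z) = Z*(1/206) = Z/206)
l(-141)/((((-7 + 45)*55)*81)) = ((1/206)*(-141))/((((-7 + 45)*55)*81)) = -141/(206*((38*55)*81)) = -141/(206*(2090*81)) = -141/206/169290 = -141/206*1/169290 = -47/11624580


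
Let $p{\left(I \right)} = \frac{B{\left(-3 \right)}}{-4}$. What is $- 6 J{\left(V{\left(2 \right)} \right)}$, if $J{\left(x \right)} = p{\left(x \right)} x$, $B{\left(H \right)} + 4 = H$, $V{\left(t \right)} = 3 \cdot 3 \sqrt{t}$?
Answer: $- \frac{189 \sqrt{2}}{2} \approx -133.64$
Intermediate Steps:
$V{\left(t \right)} = 9 \sqrt{t}$
$B{\left(H \right)} = -4 + H$
$p{\left(I \right)} = \frac{7}{4}$ ($p{\left(I \right)} = \frac{-4 - 3}{-4} = \left(-7\right) \left(- \frac{1}{4}\right) = \frac{7}{4}$)
$J{\left(x \right)} = \frac{7 x}{4}$
$- 6 J{\left(V{\left(2 \right)} \right)} = - 6 \frac{7 \cdot 9 \sqrt{2}}{4} = - 6 \frac{63 \sqrt{2}}{4} = - \frac{189 \sqrt{2}}{2}$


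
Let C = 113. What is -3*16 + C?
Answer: 65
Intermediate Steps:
-3*16 + C = -3*16 + 113 = -48 + 113 = 65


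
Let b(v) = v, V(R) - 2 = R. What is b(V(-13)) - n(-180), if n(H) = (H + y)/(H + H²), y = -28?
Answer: -88553/8055 ≈ -10.994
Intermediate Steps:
V(R) = 2 + R
n(H) = (-28 + H)/(H + H²) (n(H) = (H - 28)/(H + H²) = (-28 + H)/(H + H²))
b(V(-13)) - n(-180) = (2 - 13) - (-28 - 180)/((-180)*(1 - 180)) = -11 - (-1)*(-208)/(180*(-179)) = -11 - (-1)*(-1)*(-208)/(180*179) = -11 - 1*(-52/8055) = -11 + 52/8055 = -88553/8055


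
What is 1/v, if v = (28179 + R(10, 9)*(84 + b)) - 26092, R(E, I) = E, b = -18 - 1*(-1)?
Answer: 1/2757 ≈ 0.00036271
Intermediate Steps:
b = -17 (b = -18 + 1 = -17)
v = 2757 (v = (28179 + 10*(84 - 17)) - 26092 = (28179 + 10*67) - 26092 = (28179 + 670) - 26092 = 28849 - 26092 = 2757)
1/v = 1/2757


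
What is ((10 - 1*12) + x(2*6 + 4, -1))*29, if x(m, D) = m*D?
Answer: -522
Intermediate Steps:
x(m, D) = D*m
((10 - 1*12) + x(2*6 + 4, -1))*29 = ((10 - 1*12) - (2*6 + 4))*29 = ((10 - 12) - (12 + 4))*29 = (-2 - 1*16)*29 = (-2 - 16)*29 = -18*29 = -522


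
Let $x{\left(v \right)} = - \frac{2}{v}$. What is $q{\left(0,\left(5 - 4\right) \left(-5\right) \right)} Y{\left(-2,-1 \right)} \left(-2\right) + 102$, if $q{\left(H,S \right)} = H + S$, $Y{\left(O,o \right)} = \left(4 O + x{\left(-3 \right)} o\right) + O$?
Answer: $- \frac{14}{3} \approx -4.6667$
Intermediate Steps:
$Y{\left(O,o \right)} = 5 O + \frac{2 o}{3}$ ($Y{\left(O,o \right)} = \left(4 O + - \frac{2}{-3} o\right) + O = \left(4 O + \left(-2\right) \left(- \frac{1}{3}\right) o\right) + O = \left(4 O + \frac{2 o}{3}\right) + O = 5 O + \frac{2 o}{3}$)
$q{\left(0,\left(5 - 4\right) \left(-5\right) \right)} Y{\left(-2,-1 \right)} \left(-2\right) + 102 = \left(0 + \left(5 - 4\right) \left(-5\right)\right) \left(5 \left(-2\right) + \frac{2}{3} \left(-1\right)\right) \left(-2\right) + 102 = \left(0 + \left(5 - 4\right) \left(-5\right)\right) \left(-10 - \frac{2}{3}\right) \left(-2\right) + 102 = \left(0 + 1 \left(-5\right)\right) \left(\left(- \frac{32}{3}\right) \left(-2\right)\right) + 102 = \left(0 - 5\right) \frac{64}{3} + 102 = \left(-5\right) \frac{64}{3} + 102 = - \frac{320}{3} + 102 = - \frac{14}{3}$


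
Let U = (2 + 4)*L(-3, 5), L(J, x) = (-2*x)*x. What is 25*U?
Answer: -7500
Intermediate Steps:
L(J, x) = -2*x²
U = -300 (U = (2 + 4)*(-2*5²) = 6*(-2*25) = 6*(-50) = -300)
25*U = 25*(-300) = -7500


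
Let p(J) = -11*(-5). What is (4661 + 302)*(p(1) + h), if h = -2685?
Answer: -13052690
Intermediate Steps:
p(J) = 55
(4661 + 302)*(p(1) + h) = (4661 + 302)*(55 - 2685) = 4963*(-2630) = -13052690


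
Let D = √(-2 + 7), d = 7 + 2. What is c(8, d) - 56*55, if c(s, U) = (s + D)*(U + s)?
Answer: -2944 + 17*√5 ≈ -2906.0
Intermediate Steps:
d = 9
D = √5 ≈ 2.2361
c(s, U) = (U + s)*(s + √5) (c(s, U) = (s + √5)*(U + s) = (U + s)*(s + √5))
c(8, d) - 56*55 = (8² + 9*8 + 9*√5 + 8*√5) - 56*55 = (64 + 72 + 9*√5 + 8*√5) - 3080 = (136 + 17*√5) - 3080 = -2944 + 17*√5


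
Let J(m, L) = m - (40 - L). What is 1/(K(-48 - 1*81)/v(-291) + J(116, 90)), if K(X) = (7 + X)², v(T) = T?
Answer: 291/33422 ≈ 0.0087068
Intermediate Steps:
J(m, L) = -40 + L + m (J(m, L) = m + (-40 + L) = -40 + L + m)
1/(K(-48 - 1*81)/v(-291) + J(116, 90)) = 1/((7 + (-48 - 1*81))²/(-291) + (-40 + 90 + 116)) = 1/((7 + (-48 - 81))²*(-1/291) + 166) = 1/((7 - 129)²*(-1/291) + 166) = 1/((-122)²*(-1/291) + 166) = 1/(14884*(-1/291) + 166) = 1/(-14884/291 + 166) = 1/(33422/291) = 291/33422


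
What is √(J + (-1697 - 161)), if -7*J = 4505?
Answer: I*√122577/7 ≈ 50.016*I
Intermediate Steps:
J = -4505/7 (J = -⅐*4505 = -4505/7 ≈ -643.57)
√(J + (-1697 - 161)) = √(-4505/7 + (-1697 - 161)) = √(-4505/7 - 1858) = √(-17511/7) = I*√122577/7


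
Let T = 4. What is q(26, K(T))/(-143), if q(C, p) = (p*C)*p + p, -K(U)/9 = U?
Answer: -3060/13 ≈ -235.38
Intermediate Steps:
K(U) = -9*U
q(C, p) = p + C*p² (q(C, p) = (C*p)*p + p = C*p² + p = p + C*p²)
q(26, K(T))/(-143) = ((-9*4)*(1 + 26*(-9*4)))/(-143) = -36*(1 + 26*(-36))*(-1/143) = -36*(1 - 936)*(-1/143) = -36*(-935)*(-1/143) = 33660*(-1/143) = -3060/13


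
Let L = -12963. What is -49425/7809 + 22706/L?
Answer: -272669143/33742689 ≈ -8.0808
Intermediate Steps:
-49425/7809 + 22706/L = -49425/7809 + 22706/(-12963) = -49425*1/7809 + 22706*(-1/12963) = -16475/2603 - 22706/12963 = -272669143/33742689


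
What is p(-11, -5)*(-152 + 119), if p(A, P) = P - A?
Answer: -198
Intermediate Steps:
p(-11, -5)*(-152 + 119) = (-5 - 1*(-11))*(-152 + 119) = (-5 + 11)*(-33) = 6*(-33) = -198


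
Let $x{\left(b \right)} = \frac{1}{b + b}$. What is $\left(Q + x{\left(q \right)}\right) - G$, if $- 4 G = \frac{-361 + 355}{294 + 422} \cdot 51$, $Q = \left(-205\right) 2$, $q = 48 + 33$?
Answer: $- \frac{47568397}{115992} \approx -410.1$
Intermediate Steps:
$q = 81$
$Q = -410$
$x{\left(b \right)} = \frac{1}{2 b}$
$G = \frac{153}{1432}$ ($G = - \frac{\frac{-361 + 355}{294 + 422} \cdot 51}{4} = - \frac{- \frac{6}{716} \cdot 51}{4} = - \frac{\left(-6\right) \frac{1}{716} \cdot 51}{4} = - \frac{\left(- \frac{3}{358}\right) 51}{4} = \left(- \frac{1}{4}\right) \left(- \frac{153}{358}\right) = \frac{153}{1432} \approx 0.10684$)
$\left(Q + x{\left(q \right)}\right) - G = \left(-410 + \frac{1}{2 \cdot 81}\right) - \frac{153}{1432} = \left(-410 + \frac{1}{2} \cdot \frac{1}{81}\right) - \frac{153}{1432} = \left(-410 + \frac{1}{162}\right) - \frac{153}{1432} = - \frac{66419}{162} - \frac{153}{1432} = - \frac{47568397}{115992}$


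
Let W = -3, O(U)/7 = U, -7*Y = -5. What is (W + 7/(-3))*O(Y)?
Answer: -80/3 ≈ -26.667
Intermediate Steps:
Y = 5/7 (Y = -1/7*(-5) = 5/7 ≈ 0.71429)
O(U) = 7*U
(W + 7/(-3))*O(Y) = (-3 + 7/(-3))*(7*(5/7)) = (-3 + 7*(-1/3))*5 = (-3 - 7/3)*5 = -16/3*5 = -80/3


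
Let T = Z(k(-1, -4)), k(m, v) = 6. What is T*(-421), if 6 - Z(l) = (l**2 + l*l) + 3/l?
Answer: 55993/2 ≈ 27997.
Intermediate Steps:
Z(l) = 6 - 3/l - 2*l**2 (Z(l) = 6 - ((l**2 + l*l) + 3/l) = 6 - ((l**2 + l**2) + 3/l) = 6 - (2*l**2 + 3/l) = 6 + (-3/l - 2*l**2) = 6 - 3/l - 2*l**2)
T = -133/2 (T = 6 - 3/6 - 2*6**2 = 6 - 3*1/6 - 2*36 = 6 - 1/2 - 72 = -133/2 ≈ -66.500)
T*(-421) = -133/2*(-421) = 55993/2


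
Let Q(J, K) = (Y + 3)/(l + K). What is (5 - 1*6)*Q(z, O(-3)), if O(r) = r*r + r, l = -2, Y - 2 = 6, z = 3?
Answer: -11/4 ≈ -2.7500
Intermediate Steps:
Y = 8 (Y = 2 + 6 = 8)
O(r) = r + r² (O(r) = r² + r = r + r²)
Q(J, K) = 11/(-2 + K) (Q(J, K) = (8 + 3)/(-2 + K) = 11/(-2 + K))
(5 - 1*6)*Q(z, O(-3)) = (5 - 1*6)*(11/(-2 - 3*(1 - 3))) = (5 - 6)*(11/(-2 - 3*(-2))) = -11/(-2 + 6) = -11/4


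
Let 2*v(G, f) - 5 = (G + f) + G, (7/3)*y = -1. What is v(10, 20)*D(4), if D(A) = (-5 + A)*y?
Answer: 135/14 ≈ 9.6429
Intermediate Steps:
y = -3/7 (y = (3/7)*(-1) = -3/7 ≈ -0.42857)
v(G, f) = 5/2 + G + f/2 (v(G, f) = 5/2 + ((G + f) + G)/2 = 5/2 + (f + 2*G)/2 = 5/2 + (G + f/2) = 5/2 + G + f/2)
D(A) = 15/7 - 3*A/7 (D(A) = (-5 + A)*(-3/7) = 15/7 - 3*A/7)
v(10, 20)*D(4) = (5/2 + 10 + (½)*20)*(15/7 - 3/7*4) = (5/2 + 10 + 10)*(15/7 - 12/7) = (45/2)*(3/7) = 135/14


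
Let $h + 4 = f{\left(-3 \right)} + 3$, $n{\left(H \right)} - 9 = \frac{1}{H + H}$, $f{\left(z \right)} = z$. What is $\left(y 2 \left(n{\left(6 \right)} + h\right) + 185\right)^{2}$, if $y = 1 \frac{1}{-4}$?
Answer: $\frac{19175641}{576} \approx 33291.0$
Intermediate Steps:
$y = - \frac{1}{4}$ ($y = 1 \left(- \frac{1}{4}\right) = - \frac{1}{4} \approx -0.25$)
$n{\left(H \right)} = 9 + \frac{1}{2 H}$ ($n{\left(H \right)} = 9 + \frac{1}{H + H} = 9 + \frac{1}{2 H}$)
$h = -4$ ($h = -4 + \left(-3 + 3\right) = -4 + 0 = -4$)
$\left(y 2 \left(n{\left(6 \right)} + h\right) + 185\right)^{2} = \left(\left(- \frac{1}{4}\right) 2 \left(\left(9 + \frac{1}{2 \cdot 6}\right) - 4\right) + 185\right)^{2} = \left(- \frac{\left(9 + \frac{1}{2} \cdot \frac{1}{6}\right) - 4}{2} + 185\right)^{2} = \left(- \frac{\left(9 + \frac{1}{12}\right) - 4}{2} + 185\right)^{2} = \left(- \frac{\frac{109}{12} - 4}{2} + 185\right)^{2} = \left(\left(- \frac{1}{2}\right) \frac{61}{12} + 185\right)^{2} = \left(- \frac{61}{24} + 185\right)^{2} = \left(\frac{4379}{24}\right)^{2} = \frac{19175641}{576}$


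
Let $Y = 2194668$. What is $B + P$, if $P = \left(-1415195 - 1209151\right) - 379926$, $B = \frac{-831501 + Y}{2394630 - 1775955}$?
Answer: $- \frac{619555538811}{206225} \approx -3.0043 \cdot 10^{6}$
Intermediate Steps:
$B = \frac{454389}{206225}$ ($B = \frac{-831501 + 2194668}{2394630 - 1775955} = \frac{1363167}{618675} = 1363167 \cdot \frac{1}{618675} = \frac{454389}{206225} \approx 2.2034$)
$P = -3004272$ ($P = -2624346 - 379926 = -3004272$)
$B + P = \frac{454389}{206225} - 3004272 = - \frac{619555538811}{206225}$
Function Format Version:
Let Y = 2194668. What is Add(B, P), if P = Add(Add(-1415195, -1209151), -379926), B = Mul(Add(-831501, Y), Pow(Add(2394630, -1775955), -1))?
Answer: Rational(-619555538811, 206225) ≈ -3.0043e+6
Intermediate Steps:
B = Rational(454389, 206225) (B = Mul(Add(-831501, 2194668), Pow(Add(2394630, -1775955), -1)) = Mul(1363167, Pow(618675, -1)) = Mul(1363167, Rational(1, 618675)) = Rational(454389, 206225) ≈ 2.2034)
P = -3004272 (P = Add(-2624346, -379926) = -3004272)
Add(B, P) = Add(Rational(454389, 206225), -3004272) = Rational(-619555538811, 206225)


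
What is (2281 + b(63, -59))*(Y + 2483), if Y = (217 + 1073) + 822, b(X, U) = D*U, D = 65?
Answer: -7140630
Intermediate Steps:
b(X, U) = 65*U
Y = 2112 (Y = 1290 + 822 = 2112)
(2281 + b(63, -59))*(Y + 2483) = (2281 + 65*(-59))*(2112 + 2483) = (2281 - 3835)*4595 = -1554*4595 = -7140630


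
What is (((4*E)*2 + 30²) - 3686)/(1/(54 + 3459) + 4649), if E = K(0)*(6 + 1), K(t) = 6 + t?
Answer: -614775/1166567 ≈ -0.52699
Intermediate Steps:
E = 42 (E = (6 + 0)*(6 + 1) = 6*7 = 42)
(((4*E)*2 + 30²) - 3686)/(1/(54 + 3459) + 4649) = (((4*42)*2 + 30²) - 3686)/(1/(54 + 3459) + 4649) = ((168*2 + 900) - 3686)/(1/3513 + 4649) = ((336 + 900) - 3686)/(1/3513 + 4649) = (1236 - 3686)/(16331938/3513) = -2450*3513/16331938 = -614775/1166567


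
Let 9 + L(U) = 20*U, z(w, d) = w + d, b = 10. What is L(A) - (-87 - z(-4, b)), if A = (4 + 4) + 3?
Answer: 304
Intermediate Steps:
z(w, d) = d + w
A = 11 (A = 8 + 3 = 11)
L(U) = -9 + 20*U
L(A) - (-87 - z(-4, b)) = (-9 + 20*11) - (-87 - (10 - 4)) = (-9 + 220) - (-87 - 1*6) = 211 - (-87 - 6) = 211 - 1*(-93) = 211 + 93 = 304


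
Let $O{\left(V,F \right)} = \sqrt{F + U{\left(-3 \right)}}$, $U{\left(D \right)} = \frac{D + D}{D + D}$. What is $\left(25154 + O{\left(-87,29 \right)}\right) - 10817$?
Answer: $14337 + \sqrt{30} \approx 14342.0$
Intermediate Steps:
$U{\left(D \right)} = 1$ ($U{\left(D \right)} = \frac{2 D}{2 D} = 2 D \frac{1}{2 D} = 1$)
$O{\left(V,F \right)} = \sqrt{1 + F}$ ($O{\left(V,F \right)} = \sqrt{F + 1} = \sqrt{1 + F}$)
$\left(25154 + O{\left(-87,29 \right)}\right) - 10817 = \left(25154 + \sqrt{1 + 29}\right) - 10817 = \left(25154 + \sqrt{30}\right) - 10817 = 14337 + \sqrt{30}$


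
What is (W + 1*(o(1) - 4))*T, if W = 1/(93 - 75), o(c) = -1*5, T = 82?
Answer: -6601/9 ≈ -733.44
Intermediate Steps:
o(c) = -5
W = 1/18 ≈ 0.055556
(W + 1*(o(1) - 4))*T = (1/18 + 1*(-5 - 4))*82 = (1/18 + 1*(-9))*82 = (1/18 - 9)*82 = -161/18*82 = -6601/9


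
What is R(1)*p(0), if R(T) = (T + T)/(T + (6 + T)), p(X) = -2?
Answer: -1/2 ≈ -0.50000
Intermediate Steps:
R(T) = 2*T/(6 + 2*T) (R(T) = (2*T)/(6 + 2*T) = 2*T/(6 + 2*T))
R(1)*p(0) = (1/(3 + 1))*(-2) = (1/4)*(-2) = -1/2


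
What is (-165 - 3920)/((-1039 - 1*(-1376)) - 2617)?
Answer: 43/24 ≈ 1.7917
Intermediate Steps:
(-165 - 3920)/((-1039 - 1*(-1376)) - 2617) = -4085/((-1039 + 1376) - 2617) = -4085/(337 - 2617) = -4085/(-2280) = -4085*(-1/2280) = 43/24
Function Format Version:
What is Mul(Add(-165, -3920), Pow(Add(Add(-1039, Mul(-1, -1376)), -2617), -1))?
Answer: Rational(43, 24) ≈ 1.7917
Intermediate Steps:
Mul(Add(-165, -3920), Pow(Add(Add(-1039, Mul(-1, -1376)), -2617), -1)) = Mul(-4085, Pow(Add(Add(-1039, 1376), -2617), -1)) = Mul(-4085, Pow(Add(337, -2617), -1)) = Mul(-4085, Pow(-2280, -1)) = Mul(-4085, Rational(-1, 2280)) = Rational(43, 24)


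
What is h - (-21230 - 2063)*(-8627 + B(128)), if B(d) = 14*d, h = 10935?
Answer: -159196720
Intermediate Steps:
h - (-21230 - 2063)*(-8627 + B(128)) = 10935 - (-21230 - 2063)*(-8627 + 14*128) = 10935 - (-23293)*(-8627 + 1792) = 10935 - (-23293)*(-6835) = 10935 - 1*159207655 = 10935 - 159207655 = -159196720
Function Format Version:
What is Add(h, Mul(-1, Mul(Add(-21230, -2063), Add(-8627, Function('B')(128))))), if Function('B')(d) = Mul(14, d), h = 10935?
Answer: -159196720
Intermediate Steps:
Add(h, Mul(-1, Mul(Add(-21230, -2063), Add(-8627, Function('B')(128))))) = Add(10935, Mul(-1, Mul(Add(-21230, -2063), Add(-8627, Mul(14, 128))))) = Add(10935, Mul(-1, Mul(-23293, Add(-8627, 1792)))) = Add(10935, Mul(-1, Mul(-23293, -6835))) = Add(10935, Mul(-1, 159207655)) = Add(10935, -159207655) = -159196720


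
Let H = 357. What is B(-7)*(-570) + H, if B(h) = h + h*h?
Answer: -23583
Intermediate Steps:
B(h) = h + h²
B(-7)*(-570) + H = -7*(1 - 7)*(-570) + 357 = -7*(-6)*(-570) + 357 = 42*(-570) + 357 = -23940 + 357 = -23583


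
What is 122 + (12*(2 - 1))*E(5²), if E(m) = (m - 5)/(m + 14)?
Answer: 1666/13 ≈ 128.15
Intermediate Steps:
E(m) = (-5 + m)/(14 + m)
122 + (12*(2 - 1))*E(5²) = 122 + (12*(2 - 1))*((-5 + 5²)/(14 + 5²)) = 122 + (12*1)*((-5 + 25)/(14 + 25)) = 122 + 12*(20/39) = 122 + 80/13 = 1666/13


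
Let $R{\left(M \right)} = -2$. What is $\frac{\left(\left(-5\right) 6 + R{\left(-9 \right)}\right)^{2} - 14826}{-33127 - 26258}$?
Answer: $\frac{13802}{59385} \approx 0.23242$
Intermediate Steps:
$\frac{\left(\left(-5\right) 6 + R{\left(-9 \right)}\right)^{2} - 14826}{-33127 - 26258} = \frac{\left(\left(-5\right) 6 - 2\right)^{2} - 14826}{-33127 - 26258} = \frac{\left(-30 - 2\right)^{2} - 14826}{-59385} = \left(\left(-32\right)^{2} - 14826\right) \left(- \frac{1}{59385}\right) = \left(1024 - 14826\right) \left(- \frac{1}{59385}\right) = \left(-13802\right) \left(- \frac{1}{59385}\right) = \frac{13802}{59385}$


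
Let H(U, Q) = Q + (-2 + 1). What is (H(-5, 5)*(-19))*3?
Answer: -228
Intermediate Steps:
H(U, Q) = -1 + Q (H(U, Q) = Q - 1 = -1 + Q)
(H(-5, 5)*(-19))*3 = ((-1 + 5)*(-19))*3 = (4*(-19))*3 = -76*3 = -228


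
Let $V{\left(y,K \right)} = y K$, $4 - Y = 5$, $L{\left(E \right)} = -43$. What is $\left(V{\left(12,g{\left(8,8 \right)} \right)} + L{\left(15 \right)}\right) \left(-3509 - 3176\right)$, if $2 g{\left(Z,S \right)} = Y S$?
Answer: $608335$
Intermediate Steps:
$Y = -1$ ($Y = 4 - 5 = -1$)
$g{\left(Z,S \right)} = - \frac{S}{2}$ ($g{\left(Z,S \right)} = \frac{\left(-1\right) S}{2} = - \frac{S}{2}$)
$V{\left(y,K \right)} = K y$
$\left(V{\left(12,g{\left(8,8 \right)} \right)} + L{\left(15 \right)}\right) \left(-3509 - 3176\right) = \left(\left(- \frac{1}{2}\right) 8 \cdot 12 - 43\right) \left(-3509 - 3176\right) = \left(\left(-4\right) 12 - 43\right) \left(-6685\right) = \left(-48 - 43\right) \left(-6685\right) = \left(-91\right) \left(-6685\right) = 608335$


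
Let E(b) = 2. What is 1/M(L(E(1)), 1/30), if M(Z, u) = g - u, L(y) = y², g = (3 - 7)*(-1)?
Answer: 30/119 ≈ 0.25210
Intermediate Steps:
g = 4 (g = -4*(-1) = 4)
M(Z, u) = 4 - u
1/M(L(E(1)), 1/30) = 1/(4 - 1/30) = 1/(119/30) = 30/119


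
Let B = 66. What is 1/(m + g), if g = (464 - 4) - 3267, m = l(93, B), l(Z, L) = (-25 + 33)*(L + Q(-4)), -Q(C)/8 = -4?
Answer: -1/2023 ≈ -0.00049432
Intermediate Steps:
Q(C) = 32 (Q(C) = -8*(-4) = 32)
l(Z, L) = 256 + 8*L (l(Z, L) = (-25 + 33)*(L + 32) = 8*(32 + L) = 256 + 8*L)
m = 784 (m = 256 + 8*66 = 256 + 528 = 784)
g = -2807 (g = 460 - 3267 = -2807)
1/(m + g) = 1/(784 - 2807) = 1/(-2023) = -1/2023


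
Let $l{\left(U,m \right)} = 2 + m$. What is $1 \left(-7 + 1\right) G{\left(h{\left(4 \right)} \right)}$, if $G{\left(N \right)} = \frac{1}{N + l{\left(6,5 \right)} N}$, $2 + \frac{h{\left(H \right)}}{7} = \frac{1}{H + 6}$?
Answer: $\frac{15}{266} \approx 0.056391$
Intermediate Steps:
$h{\left(H \right)} = -14 + \frac{7}{6 + H}$ ($h{\left(H \right)} = -14 + \frac{7}{H + 6} = -14 + \frac{7}{6 + H}$)
$G{\left(N \right)} = \frac{1}{8 N}$ ($G{\left(N \right)} = \frac{1}{N + \left(2 + 5\right) N} = \frac{1}{N + 7 N} = \frac{1}{8 N}$)
$1 \left(-7 + 1\right) G{\left(h{\left(4 \right)} \right)} = 1 \left(-7 + 1\right) \frac{1}{8 \frac{7 \left(-11 - 8\right)}{6 + 4}} = 1 \left(-6\right) \frac{1}{8 \frac{7 \left(-11 - 8\right)}{10}} = - 6 \frac{1}{8 \cdot 7 \cdot \frac{1}{10} \left(-19\right)} = - 6 \frac{1}{8 \left(- \frac{133}{10}\right)} = - 6 \cdot \frac{1}{8} \left(- \frac{10}{133}\right) = \left(-6\right) \left(- \frac{5}{532}\right) = \frac{15}{266}$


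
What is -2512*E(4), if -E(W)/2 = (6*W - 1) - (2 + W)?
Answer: 85408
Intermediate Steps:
E(W) = 6 - 10*W (E(W) = -2*((6*W - 1) - (2 + W)) = -2*((-1 + 6*W) + (-2 - W)) = -2*(-3 + 5*W) = 6 - 10*W)
-2512*E(4) = -2512*(6 - 10*4) = -2512*(6 - 40) = -2512*(-34) = 85408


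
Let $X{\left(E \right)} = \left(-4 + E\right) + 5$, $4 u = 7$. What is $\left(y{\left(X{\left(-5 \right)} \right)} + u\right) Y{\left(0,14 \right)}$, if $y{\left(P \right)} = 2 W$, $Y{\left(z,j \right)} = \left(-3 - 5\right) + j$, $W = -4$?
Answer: $- \frac{75}{2} \approx -37.5$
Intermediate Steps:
$Y{\left(z,j \right)} = -8 + j$
$u = \frac{7}{4}$ ($u = \frac{1}{4} \cdot 7 = \frac{7}{4} \approx 1.75$)
$X{\left(E \right)} = 1 + E$
$y{\left(P \right)} = -8$ ($y{\left(P \right)} = 2 \left(-4\right) = -8$)
$\left(y{\left(X{\left(-5 \right)} \right)} + u\right) Y{\left(0,14 \right)} = \left(-8 + \frac{7}{4}\right) \left(-8 + 14\right) = \left(- \frac{25}{4}\right) 6 = - \frac{75}{2}$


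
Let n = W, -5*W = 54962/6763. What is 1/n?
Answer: -33815/54962 ≈ -0.61524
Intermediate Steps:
W = -54962/33815 (W = -54962/(5*6763) = -⅕*54962/6763 = -54962/33815 ≈ -1.6254)
n = -54962/33815 ≈ -1.6254
1/n = 1/(-54962/33815) = -33815/54962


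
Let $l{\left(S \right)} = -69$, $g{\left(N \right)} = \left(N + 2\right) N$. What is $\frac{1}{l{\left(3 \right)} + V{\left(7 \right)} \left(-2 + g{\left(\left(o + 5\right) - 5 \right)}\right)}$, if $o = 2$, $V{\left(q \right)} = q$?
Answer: $- \frac{1}{27} \approx -0.037037$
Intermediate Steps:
$g{\left(N \right)} = N \left(2 + N\right)$ ($g{\left(N \right)} = \left(2 + N\right) N = N \left(2 + N\right)$)
$\frac{1}{l{\left(3 \right)} + V{\left(7 \right)} \left(-2 + g{\left(\left(o + 5\right) - 5 \right)}\right)} = \frac{1}{-69 + 7 \left(-2 + \left(\left(2 + 5\right) - 5\right) \left(2 + \left(\left(2 + 5\right) - 5\right)\right)\right)} = \frac{1}{-69 + 7 \left(-2 + \left(7 - 5\right) \left(2 + \left(7 - 5\right)\right)\right)} = \frac{1}{-69 + 7 \left(-2 + 2 \left(2 + 2\right)\right)} = \frac{1}{-69 + 7 \left(-2 + 2 \cdot 4\right)} = \frac{1}{-69 + 7 \left(-2 + 8\right)} = \frac{1}{-69 + 7 \cdot 6} = \frac{1}{-69 + 42} = \frac{1}{-27} = - \frac{1}{27}$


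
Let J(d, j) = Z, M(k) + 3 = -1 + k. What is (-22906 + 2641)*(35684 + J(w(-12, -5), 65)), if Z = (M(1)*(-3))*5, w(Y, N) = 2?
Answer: -724048185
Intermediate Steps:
M(k) = -4 + k (M(k) = -3 + (-1 + k) = -4 + k)
Z = 45 (Z = ((-4 + 1)*(-3))*5 = -3*(-3)*5 = 9*5 = 45)
J(d, j) = 45
(-22906 + 2641)*(35684 + J(w(-12, -5), 65)) = (-22906 + 2641)*(35684 + 45) = -20265*35729 = -724048185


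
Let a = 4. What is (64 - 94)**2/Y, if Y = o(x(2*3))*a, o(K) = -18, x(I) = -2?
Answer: -25/2 ≈ -12.500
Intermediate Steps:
Y = -72 (Y = -18*4 = -72)
(64 - 94)**2/Y = (64 - 94)**2/(-72) = (-30)**2*(-1/72) = 900*(-1/72) = -25/2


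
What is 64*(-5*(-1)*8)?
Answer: 2560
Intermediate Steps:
64*(-5*(-1)*8) = 64*(5*8) = 64*40 = 2560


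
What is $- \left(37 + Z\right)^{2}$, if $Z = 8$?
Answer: $-2025$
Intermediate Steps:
$- \left(37 + Z\right)^{2} = - \left(37 + 8\right)^{2} = - 45^{2} = \left(-1\right) 2025 = -2025$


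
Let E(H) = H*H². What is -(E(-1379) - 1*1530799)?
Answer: 2623893738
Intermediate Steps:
E(H) = H³
-(E(-1379) - 1*1530799) = -((-1379)³ - 1*1530799) = -(-2622362939 - 1530799) = -1*(-2623893738) = 2623893738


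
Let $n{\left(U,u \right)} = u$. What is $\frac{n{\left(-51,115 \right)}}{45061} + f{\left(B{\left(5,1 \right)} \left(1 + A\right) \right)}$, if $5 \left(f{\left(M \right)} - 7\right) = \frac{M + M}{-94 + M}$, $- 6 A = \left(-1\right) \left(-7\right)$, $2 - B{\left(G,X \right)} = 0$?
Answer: $\frac{446582052}{63761315} \approx 7.004$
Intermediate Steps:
$B{\left(G,X \right)} = 2$ ($B{\left(G,X \right)} = 2 - 0 = 2 + 0 = 2$)
$A = - \frac{7}{6}$ ($A = - \frac{\left(-1\right) \left(-7\right)}{6} = \left(- \frac{1}{6}\right) 7 = - \frac{7}{6} \approx -1.1667$)
$f{\left(M \right)} = 7 + \frac{2 M}{5 \left(-94 + M\right)}$ ($f{\left(M \right)} = 7 + \frac{\left(M + M\right) \frac{1}{-94 + M}}{5} = 7 + \frac{2 M \frac{1}{-94 + M}}{5} = 7 + \frac{2 M}{5 \left(-94 + M\right)}$)
$\frac{n{\left(-51,115 \right)}}{45061} + f{\left(B{\left(5,1 \right)} \left(1 + A\right) \right)} = \frac{115}{45061} + \frac{-3290 + 37 \cdot 2 \left(1 - \frac{7}{6}\right)}{5 \left(-94 + 2 \left(1 - \frac{7}{6}\right)\right)} = 115 \cdot \frac{1}{45061} + \frac{-3290 + 37 \cdot 2 \left(- \frac{1}{6}\right)}{5 \left(-94 + 2 \left(- \frac{1}{6}\right)\right)} = \frac{115}{45061} + \frac{-3290 + 37 \left(- \frac{1}{3}\right)}{5 \left(-94 - \frac{1}{3}\right)} = \frac{115}{45061} + \frac{-3290 - \frac{37}{3}}{5 \left(- \frac{283}{3}\right)} = \frac{115}{45061} + \frac{1}{5} \left(- \frac{3}{283}\right) \left(- \frac{9907}{3}\right) = \frac{115}{45061} + \frac{9907}{1415} = \frac{446582052}{63761315}$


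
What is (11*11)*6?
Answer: 726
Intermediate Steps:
(11*11)*6 = 121*6 = 726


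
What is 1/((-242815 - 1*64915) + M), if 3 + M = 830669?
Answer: 1/522936 ≈ 1.9123e-6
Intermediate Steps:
M = 830666 (M = -3 + 830669 = 830666)
1/((-242815 - 1*64915) + M) = 1/((-242815 - 1*64915) + 830666) = 1/((-242815 - 64915) + 830666) = 1/(-307730 + 830666) = 1/522936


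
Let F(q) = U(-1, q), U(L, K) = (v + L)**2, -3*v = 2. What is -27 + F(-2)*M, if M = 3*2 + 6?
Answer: 19/3 ≈ 6.3333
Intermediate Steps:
v = -2/3 (v = -1/3*2 = -2/3 ≈ -0.66667)
U(L, K) = (-2/3 + L)**2
F(q) = 25/9 (F(q) = (-2 + 3*(-1))**2/9 = (-2 - 3)**2/9 = (1/9)*(-5)**2 = (1/9)*25 = 25/9)
M = 12 (M = 6 + 6 = 12)
-27 + F(-2)*M = -27 + (25/9)*12 = -27 + 100/3 = 19/3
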